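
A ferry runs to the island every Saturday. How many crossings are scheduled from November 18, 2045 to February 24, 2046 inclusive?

15

November 18, 2045 is a Saturday.
That's 99 days from start to end, counting both.
99 = 7 × 14 + 1, so there are 14 full weeks plus 1 extra day.
Each full week contributes one Saturday: 14 so far.
The 1 extra day is Sat — 1 of them qualifies.
Total: 14 + 1 = 15.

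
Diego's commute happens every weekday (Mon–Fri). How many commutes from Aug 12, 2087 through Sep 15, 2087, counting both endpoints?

Aug 12, 2087 is a Tuesday.
From Aug 12, 2087 to Sep 15, 2087 is 35 days inclusive.
35 = 7 × 5, so the span is exactly 5 full weeks.
Each full week contributes 5 weekdays (Mon–Fri): 5 × 5 = 25.

25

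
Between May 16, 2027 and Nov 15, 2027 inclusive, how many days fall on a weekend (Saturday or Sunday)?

May 16, 2027 is a Sunday.
That's 184 days from start to end, counting both.
184 = 7 × 26 + 2, so there are 26 full weeks plus 2 extra days.
Each full week contributes 2 weekend days (Sat, Sun): 26 × 2 = 52.
The 2 extra days are Sun, Mon — 1 of them qualifies.
Total: 52 + 1 = 53.

53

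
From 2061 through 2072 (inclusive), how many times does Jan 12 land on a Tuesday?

Day of week of January 12 in each year:
2061: Wed, 2062: Thu, 2063: Fri, 2064: Sat, 2065: Mon, 2066: Tue ✓, 2067: Wed, 2068: Thu, 2069: Sat, 2070: Sun, 2071: Mon, 2072: Tue ✓
Tuesdays: 2066, 2072.

2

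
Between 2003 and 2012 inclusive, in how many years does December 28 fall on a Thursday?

1

Day of week of December 28 in each year:
2003: Sun, 2004: Tue, 2005: Wed, 2006: Thu ✓, 2007: Fri, 2008: Sun, 2009: Mon, 2010: Tue, 2011: Wed, 2012: Fri
Thursdays: 2006.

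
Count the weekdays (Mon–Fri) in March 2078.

2078-03-01 is a Tuesday.
The range spans 31 days (inclusive of both endpoints).
31 = 7 × 4 + 3, so there are 4 full weeks plus 3 extra days.
Each full week contributes 5 weekdays (Mon–Fri): 4 × 5 = 20.
The 3 extra days are Tue, Wed, Thu — 3 of them qualify.
Total: 20 + 3 = 23.

23 weekdays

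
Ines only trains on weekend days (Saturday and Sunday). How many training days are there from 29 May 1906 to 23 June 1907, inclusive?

29 May 1906 is a Tuesday.
From 29 May 1906 to 23 June 1907 is 391 days inclusive.
391 = 7 × 55 + 6, so there are 55 full weeks plus 6 extra days.
Each full week contributes 2 weekend days (Sat, Sun): 55 × 2 = 110.
The 6 extra days are Tue, Wed, Thu, Fri, Sat, Sun — 2 of them qualify.
Total: 110 + 2 = 112.

112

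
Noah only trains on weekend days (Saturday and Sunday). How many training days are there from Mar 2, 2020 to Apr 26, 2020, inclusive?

Mar 2, 2020 is a Monday.
The range spans 56 days (inclusive of both endpoints).
56 = 7 × 8, so the span is exactly 8 full weeks.
Each full week contributes 2 weekend days (Sat, Sun): 8 × 2 = 16.
Total: 16.

16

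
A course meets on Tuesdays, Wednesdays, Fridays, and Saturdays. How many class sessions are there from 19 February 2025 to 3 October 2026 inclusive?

19 February 2025 is a Wednesday.
From 19 February 2025 to 3 October 2026 is 592 days inclusive.
592 = 7 × 84 + 4, so there are 84 full weeks plus 4 extra days.
Each full week contributes 4 days from the set (Tue, Wed, Fri, Sat): 84 × 4 = 336.
The 4 extra days are Wednesday, Thursday, Friday, Saturday — 3 of them qualify.
Total: 336 + 3 = 339.

339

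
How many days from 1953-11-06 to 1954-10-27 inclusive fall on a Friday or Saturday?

102

1953-11-06 is a Friday.
From 1953-11-06 to 1954-10-27 is 356 days inclusive.
356 = 7 × 50 + 6, so there are 50 full weeks plus 6 extra days.
Each full week contributes 2 days from the set (Fri, Sat): 50 × 2 = 100.
The 6 extra days are Fri, Sat, Sun, Mon, Tue, Wed — 2 of them qualify.
Total: 100 + 2 = 102.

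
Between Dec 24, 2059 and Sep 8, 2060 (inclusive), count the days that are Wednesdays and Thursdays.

Dec 24, 2059 is a Wednesday.
From Dec 24, 2059 to Sep 8, 2060 is 260 days inclusive.
260 = 7 × 37 + 1, so there are 37 full weeks plus 1 extra day.
Each full week contributes 2 days from the set (Wed, Thu): 37 × 2 = 74.
The 1 extra day is Wed — 1 of them qualifies.
Total: 74 + 1 = 75.

75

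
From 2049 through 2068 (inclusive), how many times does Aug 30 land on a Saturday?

3

Day of week of August 30 in each year:
2049: Mon, 2050: Tue, 2051: Wed, 2052: Fri, 2053: Sat ✓, 2054: Sun, 2055: Mon, 2056: Wed, 2057: Thu, 2058: Fri, 2059: Sat ✓, 2060: Mon, 2061: Tue, 2062: Wed, 2063: Thu, 2064: Sat ✓, 2065: Sun, 2066: Mon, 2067: Tue, 2068: Thu
Saturdays: 2053, 2059, 2064.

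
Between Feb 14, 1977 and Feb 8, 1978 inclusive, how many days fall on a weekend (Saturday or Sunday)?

102

Feb 14, 1977 is a Monday.
That's 360 days from start to end, counting both.
360 = 7 × 51 + 3, so there are 51 full weeks plus 3 extra days.
Each full week contributes 2 weekend days (Sat, Sun): 51 × 2 = 102.
The 3 extra days are Mon, Tue, Wed — none qualify.
Total: 102 + 0 = 102.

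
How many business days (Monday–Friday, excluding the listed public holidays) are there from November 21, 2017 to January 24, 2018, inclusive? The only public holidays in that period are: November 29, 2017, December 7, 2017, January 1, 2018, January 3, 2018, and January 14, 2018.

43 business days

November 21, 2017 is a Tuesday.
From November 21, 2017 to January 24, 2018 is 65 days inclusive.
65 = 7 × 9 + 2, so there are 9 full weeks plus 2 extra days.
Each full week contributes 5 weekdays (Mon–Fri): 9 × 5 = 45.
The 2 extra days are Tue, Wed — 2 of them qualify.
Total: 45 + 2 = 47.
Holidays: November 29, 2017 (Wed); December 7, 2017 (Thu); January 1, 2018 (Mon); January 3, 2018 (Wed); January 14, 2018 (Sun).
4 of the 5 holidays fall on weekdays; the rest are weekends and were already excluded.
Business days: 47 − 4 = 43.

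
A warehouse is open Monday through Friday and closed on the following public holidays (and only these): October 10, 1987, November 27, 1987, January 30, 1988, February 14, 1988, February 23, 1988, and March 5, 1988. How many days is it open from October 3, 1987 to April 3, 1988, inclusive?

128

October 3, 1987 is a Saturday.
That's 184 days from start to end, counting both.
184 = 7 × 26 + 2, so there are 26 full weeks plus 2 extra days.
Each full week contributes 5 weekdays (Mon–Fri): 26 × 5 = 130.
The 2 extra days are Sat, Sun — none qualify.
Total: 130 + 0 = 130.
Holidays: October 10, 1987 (Sat); November 27, 1987 (Fri); January 30, 1988 (Sat); February 14, 1988 (Sun); February 23, 1988 (Tue); March 5, 1988 (Sat).
2 of the 6 holidays fall on weekdays; the rest are weekends and were already excluded.
Business days: 130 − 2 = 128.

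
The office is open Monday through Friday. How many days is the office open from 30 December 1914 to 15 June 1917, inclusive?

643

30 December 1914 is a Wednesday.
The range spans 899 days (inclusive of both endpoints).
899 = 7 × 128 + 3, so there are 128 full weeks plus 3 extra days.
Each full week contributes 5 weekdays (Mon–Fri): 128 × 5 = 640.
The 3 extra days are Wednesday, Thursday, Friday — 3 of them qualify.
Total: 640 + 3 = 643.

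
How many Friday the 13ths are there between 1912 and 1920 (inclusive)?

15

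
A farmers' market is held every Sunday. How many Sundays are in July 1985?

July 1, 1985 is a Monday.
That's 31 days from start to end, counting both.
31 = 7 × 4 + 3, so there are 4 full weeks plus 3 extra days.
Each full week contributes one Sunday: 4 so far.
The 3 extra days are Mon, Tue, Wed — none qualify.
Total: 4 + 0 = 4.

4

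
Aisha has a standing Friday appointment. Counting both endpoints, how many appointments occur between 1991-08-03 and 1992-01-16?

23

1991-08-03 is a Saturday.
The range spans 167 days (inclusive of both endpoints).
167 = 7 × 23 + 6, so there are 23 full weeks plus 6 extra days.
Each full week contributes one Friday: 23 so far.
The 6 extra days are Sat, Sun, Mon, Tue, Wed, Thu — none qualify.
Total: 23 + 0 = 23.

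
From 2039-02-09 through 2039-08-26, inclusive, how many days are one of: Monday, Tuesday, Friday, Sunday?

113

2039-02-09 is a Wednesday.
The range spans 199 days (inclusive of both endpoints).
199 = 7 × 28 + 3, so there are 28 full weeks plus 3 extra days.
Each full week contributes 4 days from the set (Mon, Tue, Fri, Sun): 28 × 4 = 112.
The 3 extra days are Wednesday, Thursday, Friday — 1 of them qualifies.
Total: 112 + 1 = 113.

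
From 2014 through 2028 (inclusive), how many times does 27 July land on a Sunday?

Day of week of July 27 in each year:
2014: Sun ✓, 2015: Mon, 2016: Wed, 2017: Thu, 2018: Fri, 2019: Sat, 2020: Mon, 2021: Tue, 2022: Wed, 2023: Thu, 2024: Sat, 2025: Sun ✓, 2026: Mon, 2027: Tue, 2028: Thu
Sundays: 2014, 2025.

2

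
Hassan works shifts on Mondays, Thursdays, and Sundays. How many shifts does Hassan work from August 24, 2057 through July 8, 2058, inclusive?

137

August 24, 2057 is a Friday.
From August 24, 2057 to July 8, 2058 is 319 days inclusive.
319 = 7 × 45 + 4, so there are 45 full weeks plus 4 extra days.
Each full week contributes 3 days from the set (Mon, Thu, Sun): 45 × 3 = 135.
The 4 extra days are Friday, Saturday, Sunday, Monday — 2 of them qualify.
Total: 135 + 2 = 137.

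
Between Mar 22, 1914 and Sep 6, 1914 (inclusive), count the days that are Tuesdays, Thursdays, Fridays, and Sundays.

97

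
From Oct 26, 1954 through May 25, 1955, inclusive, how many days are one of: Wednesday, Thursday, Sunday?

91

Oct 26, 1954 is a Tuesday.
That's 212 days from start to end, counting both.
212 = 7 × 30 + 2, so there are 30 full weeks plus 2 extra days.
Each full week contributes 3 days from the set (Wed, Thu, Sun): 30 × 3 = 90.
The 2 extra days are Tuesday, Wednesday — 1 of them qualifies.
Total: 90 + 1 = 91.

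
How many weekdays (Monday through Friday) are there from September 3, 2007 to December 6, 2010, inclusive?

851 weekdays

September 3, 2007 is a Monday.
That's 1191 days from start to end, counting both.
1191 = 7 × 170 + 1, so there are 170 full weeks plus 1 extra day.
Each full week contributes 5 weekdays (Mon–Fri): 170 × 5 = 850.
The 1 extra day is Monday — 1 of them qualifies.
Total: 850 + 1 = 851.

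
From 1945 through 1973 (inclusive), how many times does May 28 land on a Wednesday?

4

Day of week of May 28 in each year:
1945: Mon, 1946: Tue, 1947: Wed ✓, 1948: Fri, 1949: Sat, 1950: Sun, 1951: Mon, 1952: Wed ✓, 1953: Thu, 1954: Fri, 1955: Sat, 1956: Mon, 1957: Tue, 1958: Wed ✓, 1959: Thu, 1960: Sat, 1961: Sun, 1962: Mon, 1963: Tue, 1964: Thu, 1965: Fri, 1966: Sat, 1967: Sun, 1968: Tue, 1969: Wed ✓, 1970: Thu, 1971: Fri, 1972: Sun, 1973: Mon
Wednesdays: 1947, 1952, 1958, 1969.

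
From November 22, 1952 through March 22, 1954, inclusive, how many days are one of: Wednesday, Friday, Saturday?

208

November 22, 1952 is a Saturday.
That's 486 days from start to end, counting both.
486 = 7 × 69 + 3, so there are 69 full weeks plus 3 extra days.
Each full week contributes 3 days from the set (Wed, Fri, Sat): 69 × 3 = 207.
The 3 extra days are Saturday, Sunday, Monday — 1 of them qualifies.
Total: 207 + 1 = 208.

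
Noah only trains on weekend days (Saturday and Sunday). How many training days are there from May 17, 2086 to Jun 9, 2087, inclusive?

May 17, 2086 is a Friday.
The range spans 389 days (inclusive of both endpoints).
389 = 7 × 55 + 4, so there are 55 full weeks plus 4 extra days.
Each full week contributes 2 weekend days (Sat, Sun): 55 × 2 = 110.
The 4 extra days are Fri, Sat, Sun, Mon — 2 of them qualify.
Total: 110 + 2 = 112.

112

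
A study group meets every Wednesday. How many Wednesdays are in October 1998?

1998-10-01 is a Thursday.
That's 31 days from start to end, counting both.
31 = 7 × 4 + 3, so there are 4 full weeks plus 3 extra days.
Each full week contributes one Wednesday: 4 so far.
The 3 extra days are Thursday, Friday, Saturday — none qualify.
Total: 4 + 0 = 4.

4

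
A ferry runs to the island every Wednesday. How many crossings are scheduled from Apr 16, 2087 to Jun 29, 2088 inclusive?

63

Apr 16, 2087 is a Wednesday.
The range spans 441 days (inclusive of both endpoints).
441 = 7 × 63, so the span is exactly 63 full weeks.
Each full week contributes one Wednesday: 63 so far.
Total: 63.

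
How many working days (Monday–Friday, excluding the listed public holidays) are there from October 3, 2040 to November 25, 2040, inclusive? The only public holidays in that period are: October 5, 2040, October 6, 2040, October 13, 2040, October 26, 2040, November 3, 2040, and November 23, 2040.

35

October 3, 2040 is a Wednesday.
From October 3, 2040 to November 25, 2040 is 54 days inclusive.
54 = 7 × 7 + 5, so there are 7 full weeks plus 5 extra days.
Each full week contributes 5 weekdays (Mon–Fri): 7 × 5 = 35.
The 5 extra days are Wed, Thu, Fri, Sat, Sun — 3 of them qualify.
Total: 35 + 3 = 38.
Holidays: October 5, 2040 (Fri); October 6, 2040 (Sat); October 13, 2040 (Sat); October 26, 2040 (Fri); November 3, 2040 (Sat); November 23, 2040 (Fri).
3 of the 6 holidays fall on weekdays; the rest are weekends and were already excluded.
Business days: 38 − 3 = 35.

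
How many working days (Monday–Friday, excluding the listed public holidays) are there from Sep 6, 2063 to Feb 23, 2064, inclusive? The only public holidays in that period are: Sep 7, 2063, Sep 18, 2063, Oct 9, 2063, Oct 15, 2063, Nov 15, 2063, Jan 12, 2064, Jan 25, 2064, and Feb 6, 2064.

115 working days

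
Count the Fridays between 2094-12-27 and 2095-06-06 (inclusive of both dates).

2094-12-27 is a Monday.
That's 162 days from start to end, counting both.
162 = 7 × 23 + 1, so there are 23 full weeks plus 1 extra day.
Each full week contributes one Friday: 23 so far.
The 1 extra day is Mon — none qualify.
Total: 23 + 0 = 23.

23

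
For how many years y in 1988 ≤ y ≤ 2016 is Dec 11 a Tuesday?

4

Day of week of December 11 in each year:
1988: Sun, 1989: Mon, 1990: Tue ✓, 1991: Wed, 1992: Fri, 1993: Sat, 1994: Sun, 1995: Mon, 1996: Wed, 1997: Thu, 1998: Fri, 1999: Sat, 2000: Mon, 2001: Tue ✓, 2002: Wed, 2003: Thu, 2004: Sat, 2005: Sun, 2006: Mon, 2007: Tue ✓, 2008: Thu, 2009: Fri, 2010: Sat, 2011: Sun, 2012: Tue ✓, 2013: Wed, 2014: Thu, 2015: Fri, 2016: Sun
Tuesdays: 1990, 2001, 2007, 2012.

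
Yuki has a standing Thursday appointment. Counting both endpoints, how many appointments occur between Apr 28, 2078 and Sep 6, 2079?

71

Apr 28, 2078 is a Thursday.
From Apr 28, 2078 to Sep 6, 2079 is 497 days inclusive.
497 = 7 × 71, so the span is exactly 71 full weeks.
Each full week contributes one Thursday: 71 so far.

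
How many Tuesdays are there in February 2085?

2085-02-01 is a Thursday.
From 2085-02-01 to 2085-02-28 is 28 days inclusive.
28 = 7 × 4, so the span is exactly 4 full weeks.
Each full week contributes one Tuesday: 4 so far.
Total: 4.

4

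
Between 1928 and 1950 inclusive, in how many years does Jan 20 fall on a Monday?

4

Day of week of January 20 in each year:
1928: Fri, 1929: Sun, 1930: Mon ✓, 1931: Tue, 1932: Wed, 1933: Fri, 1934: Sat, 1935: Sun, 1936: Mon ✓, 1937: Wed, 1938: Thu, 1939: Fri, 1940: Sat, 1941: Mon ✓, 1942: Tue, 1943: Wed, 1944: Thu, 1945: Sat, 1946: Sun, 1947: Mon ✓, 1948: Tue, 1949: Thu, 1950: Fri
Mondays: 1930, 1936, 1941, 1947.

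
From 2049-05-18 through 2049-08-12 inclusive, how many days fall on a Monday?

2049-05-18 is a Tuesday.
From 2049-05-18 to 2049-08-12 is 87 days inclusive.
87 = 7 × 12 + 3, so there are 12 full weeks plus 3 extra days.
Each full week contributes one Monday: 12 so far.
The 3 extra days are Tue, Wed, Thu — none qualify.
Total: 12 + 0 = 12.

12 Mondays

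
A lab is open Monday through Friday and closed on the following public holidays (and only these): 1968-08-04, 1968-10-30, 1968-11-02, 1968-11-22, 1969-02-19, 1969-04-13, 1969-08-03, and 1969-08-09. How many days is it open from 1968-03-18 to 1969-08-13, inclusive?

365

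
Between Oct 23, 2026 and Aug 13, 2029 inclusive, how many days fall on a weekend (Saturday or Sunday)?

294

Oct 23, 2026 is a Friday.
That's 1026 days from start to end, counting both.
1026 = 7 × 146 + 4, so there are 146 full weeks plus 4 extra days.
Each full week contributes 2 weekend days (Sat, Sun): 146 × 2 = 292.
The 4 extra days are Friday, Saturday, Sunday, Monday — 2 of them qualify.
Total: 292 + 2 = 294.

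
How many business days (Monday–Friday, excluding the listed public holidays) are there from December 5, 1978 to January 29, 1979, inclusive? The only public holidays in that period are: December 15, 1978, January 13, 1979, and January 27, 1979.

39 business days

December 5, 1978 is a Tuesday.
The range spans 56 days (inclusive of both endpoints).
56 = 7 × 8, so the span is exactly 8 full weeks.
Each full week contributes 5 weekdays (Mon–Fri): 8 × 5 = 40.
Holidays: December 15, 1978 (Fri); January 13, 1979 (Sat); January 27, 1979 (Sat).
1 of the 3 holidays fall on weekdays; the rest are weekends and were already excluded.
Business days: 40 − 1 = 39.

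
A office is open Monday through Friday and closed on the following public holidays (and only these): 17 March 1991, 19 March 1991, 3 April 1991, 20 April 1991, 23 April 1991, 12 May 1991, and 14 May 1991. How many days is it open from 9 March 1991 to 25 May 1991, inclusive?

51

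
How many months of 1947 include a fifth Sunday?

4

A month has five Sundays exactly when Sunday falls within its first (length − 28) days.
Jan: 31 days, starts Wed → 5 of Wed, Thu, Fri
Feb: 28 days, starts Sat → 5 of (none)
Mar: 31 days, starts Sat → 5 of Sat, Sun, Mon ✓
Apr: 30 days, starts Tue → 5 of Tue, Wed
May: 31 days, starts Thu → 5 of Thu, Fri, Sat
Jun: 30 days, starts Sun → 5 of Sun, Mon ✓
Jul: 31 days, starts Tue → 5 of Tue, Wed, Thu
Aug: 31 days, starts Fri → 5 of Fri, Sat, Sun ✓
Sep: 30 days, starts Mon → 5 of Mon, Tue
Oct: 31 days, starts Wed → 5 of Wed, Thu, Fri
Nov: 30 days, starts Sat → 5 of Sat, Sun ✓
Dec: 31 days, starts Mon → 5 of Mon, Tue, Wed
Months with five Sundays: Mar, Jun, Aug, Nov.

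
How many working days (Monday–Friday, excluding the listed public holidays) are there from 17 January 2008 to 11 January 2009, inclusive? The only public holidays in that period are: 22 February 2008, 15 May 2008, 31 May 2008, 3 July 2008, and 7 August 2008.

253

17 January 2008 is a Thursday.
That's 361 days from start to end, counting both.
361 = 7 × 51 + 4, so there are 51 full weeks plus 4 extra days.
Each full week contributes 5 weekdays (Mon–Fri): 51 × 5 = 255.
The 4 extra days are Thu, Fri, Sat, Sun — 2 of them qualify.
Total: 255 + 2 = 257.
Holidays: 22 February 2008 (Fri); 15 May 2008 (Thu); 31 May 2008 (Sat); 3 July 2008 (Thu); 7 August 2008 (Thu).
4 of the 5 holidays fall on weekdays; the rest are weekends and were already excluded.
Business days: 257 − 4 = 253.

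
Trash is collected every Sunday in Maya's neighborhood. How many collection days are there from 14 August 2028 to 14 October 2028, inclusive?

14 August 2028 is a Monday.
The range spans 62 days (inclusive of both endpoints).
62 = 7 × 8 + 6, so there are 8 full weeks plus 6 extra days.
Each full week contributes one Sunday: 8 so far.
The 6 extra days are Monday, Tuesday, Wednesday, Thursday, Friday, Saturday — none qualify.
Total: 8 + 0 = 8.

8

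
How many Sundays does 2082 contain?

52

1 January 2082 is a Thursday.
The range spans 365 days (inclusive of both endpoints).
365 = 7 × 52 + 1, so there are 52 full weeks plus 1 extra day.
Each full week contributes one Sunday: 52 so far.
The 1 extra day is Thu — none qualify.
Total: 52 + 0 = 52.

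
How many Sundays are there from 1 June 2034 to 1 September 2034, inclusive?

1 June 2034 is a Thursday.
The range spans 93 days (inclusive of both endpoints).
93 = 7 × 13 + 2, so there are 13 full weeks plus 2 extra days.
Each full week contributes one Sunday: 13 so far.
The 2 extra days are Thursday, Friday — none qualify.
Total: 13 + 0 = 13.

13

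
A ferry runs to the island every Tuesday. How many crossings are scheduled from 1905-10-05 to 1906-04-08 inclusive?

1905-10-05 is a Thursday.
That's 186 days from start to end, counting both.
186 = 7 × 26 + 4, so there are 26 full weeks plus 4 extra days.
Each full week contributes one Tuesday: 26 so far.
The 4 extra days are Thursday, Friday, Saturday, Sunday — none qualify.
Total: 26 + 0 = 26.

26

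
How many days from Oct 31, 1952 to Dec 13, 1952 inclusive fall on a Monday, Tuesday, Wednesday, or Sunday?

24

Oct 31, 1952 is a Friday.
That's 44 days from start to end, counting both.
44 = 7 × 6 + 2, so there are 6 full weeks plus 2 extra days.
Each full week contributes 4 days from the set (Mon, Tue, Wed, Sun): 6 × 4 = 24.
The 2 extra days are Fri, Sat — none qualify.
Total: 24 + 0 = 24.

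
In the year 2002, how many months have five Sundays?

4

A month has five Sundays exactly when Sunday falls within its first (length − 28) days.
Jan: 31 days, starts Tue → 5 of Tue, Wed, Thu
Feb: 28 days, starts Fri → 5 of (none)
Mar: 31 days, starts Fri → 5 of Fri, Sat, Sun ✓
Apr: 30 days, starts Mon → 5 of Mon, Tue
May: 31 days, starts Wed → 5 of Wed, Thu, Fri
Jun: 30 days, starts Sat → 5 of Sat, Sun ✓
Jul: 31 days, starts Mon → 5 of Mon, Tue, Wed
Aug: 31 days, starts Thu → 5 of Thu, Fri, Sat
Sep: 30 days, starts Sun → 5 of Sun, Mon ✓
Oct: 31 days, starts Tue → 5 of Tue, Wed, Thu
Nov: 30 days, starts Fri → 5 of Fri, Sat
Dec: 31 days, starts Sun → 5 of Sun, Mon, Tue ✓
Months with five Sundays: Mar, Jun, Sep, Dec.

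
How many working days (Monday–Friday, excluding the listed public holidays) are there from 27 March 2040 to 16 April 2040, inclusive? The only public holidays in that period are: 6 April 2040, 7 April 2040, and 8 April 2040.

27 March 2040 is a Tuesday.
The range spans 21 days (inclusive of both endpoints).
21 = 7 × 3, so the span is exactly 3 full weeks.
Each full week contributes 5 weekdays (Mon–Fri): 3 × 5 = 15.
Holidays: 6 April 2040 (Fri); 7 April 2040 (Sat); 8 April 2040 (Sun).
1 of the 3 holidays fall on weekdays; the rest are weekends and were already excluded.
Business days: 15 − 1 = 14.

14 working days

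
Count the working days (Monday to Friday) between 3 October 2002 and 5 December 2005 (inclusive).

828

3 October 2002 is a Thursday.
That's 1160 days from start to end, counting both.
1160 = 7 × 165 + 5, so there are 165 full weeks plus 5 extra days.
Each full week contributes 5 weekdays (Mon–Fri): 165 × 5 = 825.
The 5 extra days are Thursday, Friday, Saturday, Sunday, Monday — 3 of them qualify.
Total: 825 + 3 = 828.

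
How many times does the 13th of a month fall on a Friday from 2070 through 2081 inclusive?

Friday-the-13ths by year:
2070: Jun
2071: Feb, Mar, Nov
2072: May
2073: Jan, Oct
2074: Apr, Jul
2075: Sep, Dec
2076: Mar, Nov
2077: Aug
2078: May
2079: Jan, Oct
2080: Sep, Dec
2081: Jun

20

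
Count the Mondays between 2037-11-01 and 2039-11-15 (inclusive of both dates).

107

2037-11-01 is a Sunday.
That's 745 days from start to end, counting both.
745 = 7 × 106 + 3, so there are 106 full weeks plus 3 extra days.
Each full week contributes one Monday: 106 so far.
The 3 extra days are Sun, Mon, Tue — 1 of them qualifies.
Total: 106 + 1 = 107.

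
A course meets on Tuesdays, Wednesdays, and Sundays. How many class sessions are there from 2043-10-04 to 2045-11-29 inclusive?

339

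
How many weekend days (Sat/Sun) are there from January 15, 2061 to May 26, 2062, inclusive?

142

January 15, 2061 is a Saturday.
The range spans 497 days (inclusive of both endpoints).
497 = 7 × 71, so the span is exactly 71 full weeks.
Each full week contributes 2 weekend days (Sat, Sun): 71 × 2 = 142.
Total: 142.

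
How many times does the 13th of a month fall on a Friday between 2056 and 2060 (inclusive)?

8

Friday-the-13ths by year:
2056: Oct
2057: Apr, Jul
2058: Sep, Dec
2059: Jun
2060: Feb, Aug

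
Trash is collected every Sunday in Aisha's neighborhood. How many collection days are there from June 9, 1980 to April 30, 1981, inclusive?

46

June 9, 1980 is a Monday.
The range spans 326 days (inclusive of both endpoints).
326 = 7 × 46 + 4, so there are 46 full weeks plus 4 extra days.
Each full week contributes one Sunday: 46 so far.
The 4 extra days are Monday, Tuesday, Wednesday, Thursday — none qualify.
Total: 46 + 0 = 46.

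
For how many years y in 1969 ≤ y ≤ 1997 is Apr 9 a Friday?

4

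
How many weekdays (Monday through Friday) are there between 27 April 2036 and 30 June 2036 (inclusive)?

27 April 2036 is a Sunday.
That's 65 days from start to end, counting both.
65 = 7 × 9 + 2, so there are 9 full weeks plus 2 extra days.
Each full week contributes 5 weekdays (Mon–Fri): 9 × 5 = 45.
The 2 extra days are Sunday, Monday — 1 of them qualifies.
Total: 45 + 1 = 46.

46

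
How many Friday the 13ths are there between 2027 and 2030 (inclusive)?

6

Friday-the-13ths by year:
2027: Aug
2028: Oct
2029: Apr, Jul
2030: Sep, Dec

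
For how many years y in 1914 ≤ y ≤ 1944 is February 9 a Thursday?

4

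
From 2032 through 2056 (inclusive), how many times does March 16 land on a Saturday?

3

Day of week of March 16 in each year:
2032: Tue, 2033: Wed, 2034: Thu, 2035: Fri, 2036: Sun, 2037: Mon, 2038: Tue, 2039: Wed, 2040: Fri, 2041: Sat ✓, 2042: Sun, 2043: Mon, 2044: Wed, 2045: Thu, 2046: Fri, 2047: Sat ✓, 2048: Mon, 2049: Tue, 2050: Wed, 2051: Thu, 2052: Sat ✓, 2053: Sun, 2054: Mon, 2055: Tue, 2056: Thu
Saturdays: 2041, 2047, 2052.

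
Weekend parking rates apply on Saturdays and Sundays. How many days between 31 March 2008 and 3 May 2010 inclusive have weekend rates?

218

31 March 2008 is a Monday.
The range spans 764 days (inclusive of both endpoints).
764 = 7 × 109 + 1, so there are 109 full weeks plus 1 extra day.
Each full week contributes 2 weekend days (Sat, Sun): 109 × 2 = 218.
The 1 extra day is Mon — none qualify.
Total: 218 + 0 = 218.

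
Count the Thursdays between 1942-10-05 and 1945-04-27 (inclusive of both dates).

134 Thursdays

1942-10-05 is a Monday.
From 1942-10-05 to 1945-04-27 is 936 days inclusive.
936 = 7 × 133 + 5, so there are 133 full weeks plus 5 extra days.
Each full week contributes one Thursday: 133 so far.
The 5 extra days are Mon, Tue, Wed, Thu, Fri — 1 of them qualifies.
Total: 133 + 1 = 134.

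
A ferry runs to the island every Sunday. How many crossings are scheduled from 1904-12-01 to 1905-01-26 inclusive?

8 Sundays

1904-12-01 is a Thursday.
From 1904-12-01 to 1905-01-26 is 57 days inclusive.
57 = 7 × 8 + 1, so there are 8 full weeks plus 1 extra day.
Each full week contributes one Sunday: 8 so far.
The 1 extra day is Thursday — none qualify.
Total: 8 + 0 = 8.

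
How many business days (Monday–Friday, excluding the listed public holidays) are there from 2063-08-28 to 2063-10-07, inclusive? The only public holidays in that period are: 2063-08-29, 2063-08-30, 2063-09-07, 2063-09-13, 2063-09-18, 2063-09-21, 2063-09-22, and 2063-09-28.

22 business days

2063-08-28 is a Tuesday.
From 2063-08-28 to 2063-10-07 is 41 days inclusive.
41 = 7 × 5 + 6, so there are 5 full weeks plus 6 extra days.
Each full week contributes 5 weekdays (Mon–Fri): 5 × 5 = 25.
The 6 extra days are Tuesday, Wednesday, Thursday, Friday, Saturday, Sunday — 4 of them qualify.
Total: 25 + 4 = 29.
Holidays: 2063-08-29 (Wed); 2063-08-30 (Thu); 2063-09-07 (Fri); 2063-09-13 (Thu); 2063-09-18 (Tue); 2063-09-21 (Fri); 2063-09-22 (Sat); 2063-09-28 (Fri).
7 of the 8 holidays fall on weekdays; the rest are weekends and were already excluded.
Business days: 29 − 7 = 22.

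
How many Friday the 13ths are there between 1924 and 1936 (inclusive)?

24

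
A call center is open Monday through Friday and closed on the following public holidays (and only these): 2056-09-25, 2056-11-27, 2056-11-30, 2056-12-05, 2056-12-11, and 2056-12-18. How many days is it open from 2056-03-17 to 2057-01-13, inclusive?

210 business days

2056-03-17 is a Friday.
The range spans 303 days (inclusive of both endpoints).
303 = 7 × 43 + 2, so there are 43 full weeks plus 2 extra days.
Each full week contributes 5 weekdays (Mon–Fri): 43 × 5 = 215.
The 2 extra days are Fri, Sat — 1 of them qualifies.
Total: 215 + 1 = 216.
Holidays: 2056-09-25 (Mon); 2056-11-27 (Mon); 2056-11-30 (Thu); 2056-12-05 (Tue); 2056-12-11 (Mon); 2056-12-18 (Mon).
All 6 holidays fall on weekdays, so subtract 6.
Business days: 216 − 6 = 210.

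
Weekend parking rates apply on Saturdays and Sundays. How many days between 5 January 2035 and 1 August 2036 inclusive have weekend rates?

164

5 January 2035 is a Friday.
The range spans 575 days (inclusive of both endpoints).
575 = 7 × 82 + 1, so there are 82 full weeks plus 1 extra day.
Each full week contributes 2 weekend days (Sat, Sun): 82 × 2 = 164.
The 1 extra day is Friday — none qualify.
Total: 164 + 0 = 164.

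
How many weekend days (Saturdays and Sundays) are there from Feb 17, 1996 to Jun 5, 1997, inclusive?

136

Feb 17, 1996 is a Saturday.
That's 475 days from start to end, counting both.
475 = 7 × 67 + 6, so there are 67 full weeks plus 6 extra days.
Each full week contributes 2 weekend days (Sat, Sun): 67 × 2 = 134.
The 6 extra days are Saturday, Sunday, Monday, Tuesday, Wednesday, Thursday — 2 of them qualify.
Total: 134 + 2 = 136.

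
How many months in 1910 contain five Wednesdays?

A month has five Wednesdays exactly when Wednesday falls within its first (length − 28) days.
Jan: 31 days, starts Sat → 5 of Sat, Sun, Mon
Feb: 28 days, starts Tue → 5 of (none)
Mar: 31 days, starts Tue → 5 of Tue, Wed, Thu ✓
Apr: 30 days, starts Fri → 5 of Fri, Sat
May: 31 days, starts Sun → 5 of Sun, Mon, Tue
Jun: 30 days, starts Wed → 5 of Wed, Thu ✓
Jul: 31 days, starts Fri → 5 of Fri, Sat, Sun
Aug: 31 days, starts Mon → 5 of Mon, Tue, Wed ✓
Sep: 30 days, starts Thu → 5 of Thu, Fri
Oct: 31 days, starts Sat → 5 of Sat, Sun, Mon
Nov: 30 days, starts Tue → 5 of Tue, Wed ✓
Dec: 31 days, starts Thu → 5 of Thu, Fri, Sat
Months with five Wednesdays: Mar, Jun, Aug, Nov.

4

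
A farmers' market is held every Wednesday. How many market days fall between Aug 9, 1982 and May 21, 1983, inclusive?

41

Aug 9, 1982 is a Monday.
That's 286 days from start to end, counting both.
286 = 7 × 40 + 6, so there are 40 full weeks plus 6 extra days.
Each full week contributes one Wednesday: 40 so far.
The 6 extra days are Mon, Tue, Wed, Thu, Fri, Sat — 1 of them qualifies.
Total: 40 + 1 = 41.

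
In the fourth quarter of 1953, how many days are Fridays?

13

1953-10-01 is a Thursday.
That's 92 days from start to end, counting both.
92 = 7 × 13 + 1, so there are 13 full weeks plus 1 extra day.
Each full week contributes one Friday: 13 so far.
The 1 extra day is Thu — none qualify.
Total: 13 + 0 = 13.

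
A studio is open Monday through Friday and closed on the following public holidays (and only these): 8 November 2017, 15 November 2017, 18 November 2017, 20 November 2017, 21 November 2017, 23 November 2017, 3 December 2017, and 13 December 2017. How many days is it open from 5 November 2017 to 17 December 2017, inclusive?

5 November 2017 is a Sunday.
That's 43 days from start to end, counting both.
43 = 7 × 6 + 1, so there are 6 full weeks plus 1 extra day.
Each full week contributes 5 weekdays (Mon–Fri): 6 × 5 = 30.
The 1 extra day is Sun — none qualify.
Total: 30 + 0 = 30.
Holidays: 8 November 2017 (Wed); 15 November 2017 (Wed); 18 November 2017 (Sat); 20 November 2017 (Mon); 21 November 2017 (Tue); 23 November 2017 (Thu); 3 December 2017 (Sun); 13 December 2017 (Wed).
6 of the 8 holidays fall on weekdays; the rest are weekends and were already excluded.
Business days: 30 − 6 = 24.

24 working days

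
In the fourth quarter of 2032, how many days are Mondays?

October 1, 2032 is a Friday.
That's 92 days from start to end, counting both.
92 = 7 × 13 + 1, so there are 13 full weeks plus 1 extra day.
Each full week contributes one Monday: 13 so far.
The 1 extra day is Fri — none qualify.
Total: 13 + 0 = 13.

13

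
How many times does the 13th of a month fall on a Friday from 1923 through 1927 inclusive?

Friday-the-13ths by year:
1923: Apr, Jul
1924: Jun
1925: Feb, Mar, Nov
1926: Aug
1927: May

8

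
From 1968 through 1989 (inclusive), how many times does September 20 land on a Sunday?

Day of week of September 20 in each year:
1968: Fri, 1969: Sat, 1970: Sun ✓, 1971: Mon, 1972: Wed, 1973: Thu, 1974: Fri, 1975: Sat, 1976: Mon, 1977: Tue, 1978: Wed, 1979: Thu, 1980: Sat, 1981: Sun ✓, 1982: Mon, 1983: Tue, 1984: Thu, 1985: Fri, 1986: Sat, 1987: Sun ✓, 1988: Tue, 1989: Wed
Sundays: 1970, 1981, 1987.

3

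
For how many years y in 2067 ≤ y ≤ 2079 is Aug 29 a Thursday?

Day of week of August 29 in each year:
2067: Mon, 2068: Wed, 2069: Thu ✓, 2070: Fri, 2071: Sat, 2072: Mon, 2073: Tue, 2074: Wed, 2075: Thu ✓, 2076: Sat, 2077: Sun, 2078: Mon, 2079: Tue
Thursdays: 2069, 2075.

2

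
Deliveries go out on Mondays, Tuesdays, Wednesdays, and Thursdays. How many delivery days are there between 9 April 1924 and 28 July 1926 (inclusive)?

9 April 1924 is a Wednesday.
That's 841 days from start to end, counting both.
841 = 7 × 120 + 1, so there are 120 full weeks plus 1 extra day.
Each full week contributes 4 days from the set (Mon, Tue, Wed, Thu): 120 × 4 = 480.
The 1 extra day is Wednesday — 1 of them qualifies.
Total: 480 + 1 = 481.

481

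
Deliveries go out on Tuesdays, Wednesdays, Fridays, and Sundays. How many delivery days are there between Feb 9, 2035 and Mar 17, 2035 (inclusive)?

21

Feb 9, 2035 is a Friday.
That's 37 days from start to end, counting both.
37 = 7 × 5 + 2, so there are 5 full weeks plus 2 extra days.
Each full week contributes 4 days from the set (Tue, Wed, Fri, Sun): 5 × 4 = 20.
The 2 extra days are Fri, Sat — 1 of them qualifies.
Total: 20 + 1 = 21.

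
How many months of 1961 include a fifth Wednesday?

4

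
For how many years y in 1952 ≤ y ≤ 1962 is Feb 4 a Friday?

1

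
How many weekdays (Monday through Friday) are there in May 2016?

22 weekdays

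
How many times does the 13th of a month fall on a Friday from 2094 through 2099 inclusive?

11

Friday-the-13ths by year:
2094: Aug
2095: May
2096: Jan, Apr, Jul
2097: Sep, Dec
2098: Jun
2099: Feb, Mar, Nov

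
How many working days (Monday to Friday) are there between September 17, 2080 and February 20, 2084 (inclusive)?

894

September 17, 2080 is a Tuesday.
That's 1252 days from start to end, counting both.
1252 = 7 × 178 + 6, so there are 178 full weeks plus 6 extra days.
Each full week contributes 5 weekdays (Mon–Fri): 178 × 5 = 890.
The 6 extra days are Tue, Wed, Thu, Fri, Sat, Sun — 4 of them qualify.
Total: 890 + 4 = 894.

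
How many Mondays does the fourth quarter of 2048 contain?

1 October 2048 is a Thursday.
From 1 October 2048 to 31 December 2048 is 92 days inclusive.
92 = 7 × 13 + 1, so there are 13 full weeks plus 1 extra day.
Each full week contributes one Monday: 13 so far.
The 1 extra day is Thursday — none qualify.
Total: 13 + 0 = 13.

13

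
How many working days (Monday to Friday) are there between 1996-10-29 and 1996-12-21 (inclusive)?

1996-10-29 is a Tuesday.
That's 54 days from start to end, counting both.
54 = 7 × 7 + 5, so there are 7 full weeks plus 5 extra days.
Each full week contributes 5 weekdays (Mon–Fri): 7 × 5 = 35.
The 5 extra days are Tue, Wed, Thu, Fri, Sat — 4 of them qualify.
Total: 35 + 4 = 39.

39 weekdays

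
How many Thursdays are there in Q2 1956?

13

Apr 1, 1956 is a Sunday.
That's 91 days from start to end, counting both.
91 = 7 × 13, so the span is exactly 13 full weeks.
Each full week contributes one Thursday: 13 so far.
Total: 13.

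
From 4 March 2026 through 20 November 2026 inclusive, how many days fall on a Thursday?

4 March 2026 is a Wednesday.
That's 262 days from start to end, counting both.
262 = 7 × 37 + 3, so there are 37 full weeks plus 3 extra days.
Each full week contributes one Thursday: 37 so far.
The 3 extra days are Wed, Thu, Fri — 1 of them qualifies.
Total: 37 + 1 = 38.

38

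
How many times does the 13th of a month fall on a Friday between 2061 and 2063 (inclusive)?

5

Friday-the-13ths by year:
2061: May
2062: Jan, Oct
2063: Apr, Jul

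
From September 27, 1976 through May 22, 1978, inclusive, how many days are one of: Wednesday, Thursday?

172

September 27, 1976 is a Monday.
That's 603 days from start to end, counting both.
603 = 7 × 86 + 1, so there are 86 full weeks plus 1 extra day.
Each full week contributes 2 days from the set (Wed, Thu): 86 × 2 = 172.
The 1 extra day is Mon — none qualify.
Total: 172 + 0 = 172.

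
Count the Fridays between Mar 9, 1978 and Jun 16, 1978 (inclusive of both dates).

15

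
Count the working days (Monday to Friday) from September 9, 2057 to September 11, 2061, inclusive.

September 9, 2057 is a Sunday.
The range spans 1464 days (inclusive of both endpoints).
1464 = 7 × 209 + 1, so there are 209 full weeks plus 1 extra day.
Each full week contributes 5 weekdays (Mon–Fri): 209 × 5 = 1045.
The 1 extra day is Sun — none qualify.
Total: 1045 + 0 = 1045.

1045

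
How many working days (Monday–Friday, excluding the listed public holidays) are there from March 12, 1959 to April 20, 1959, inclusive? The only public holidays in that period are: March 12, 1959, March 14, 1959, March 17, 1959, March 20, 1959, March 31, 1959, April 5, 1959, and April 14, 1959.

March 12, 1959 is a Thursday.
The range spans 40 days (inclusive of both endpoints).
40 = 7 × 5 + 5, so there are 5 full weeks plus 5 extra days.
Each full week contributes 5 weekdays (Mon–Fri): 5 × 5 = 25.
The 5 extra days are Thu, Fri, Sat, Sun, Mon — 3 of them qualify.
Total: 25 + 3 = 28.
Holidays: March 12, 1959 (Thu); March 14, 1959 (Sat); March 17, 1959 (Tue); March 20, 1959 (Fri); March 31, 1959 (Tue); April 5, 1959 (Sun); April 14, 1959 (Tue).
5 of the 7 holidays fall on weekdays; the rest are weekends and were already excluded.
Business days: 28 − 5 = 23.

23 working days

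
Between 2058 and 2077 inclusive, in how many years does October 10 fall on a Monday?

3

Day of week of October 10 in each year:
2058: Thu, 2059: Fri, 2060: Sun, 2061: Mon ✓, 2062: Tue, 2063: Wed, 2064: Fri, 2065: Sat, 2066: Sun, 2067: Mon ✓, 2068: Wed, 2069: Thu, 2070: Fri, 2071: Sat, 2072: Mon ✓, 2073: Tue, 2074: Wed, 2075: Thu, 2076: Sat, 2077: Sun
Mondays: 2061, 2067, 2072.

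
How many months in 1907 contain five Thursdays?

A month has five Thursdays exactly when Thursday falls within its first (length − 28) days.
Jan: 31 days, starts Tue → 5 of Tue, Wed, Thu ✓
Feb: 28 days, starts Fri → 5 of (none)
Mar: 31 days, starts Fri → 5 of Fri, Sat, Sun
Apr: 30 days, starts Mon → 5 of Mon, Tue
May: 31 days, starts Wed → 5 of Wed, Thu, Fri ✓
Jun: 30 days, starts Sat → 5 of Sat, Sun
Jul: 31 days, starts Mon → 5 of Mon, Tue, Wed
Aug: 31 days, starts Thu → 5 of Thu, Fri, Sat ✓
Sep: 30 days, starts Sun → 5 of Sun, Mon
Oct: 31 days, starts Tue → 5 of Tue, Wed, Thu ✓
Nov: 30 days, starts Fri → 5 of Fri, Sat
Dec: 31 days, starts Sun → 5 of Sun, Mon, Tue
Months with five Thursdays: Jan, May, Aug, Oct.

4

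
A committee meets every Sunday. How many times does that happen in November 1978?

November 1, 1978 is a Wednesday.
That's 30 days from start to end, counting both.
30 = 7 × 4 + 2, so there are 4 full weeks plus 2 extra days.
Each full week contributes one Sunday: 4 so far.
The 2 extra days are Wed, Thu — none qualify.
Total: 4 + 0 = 4.

4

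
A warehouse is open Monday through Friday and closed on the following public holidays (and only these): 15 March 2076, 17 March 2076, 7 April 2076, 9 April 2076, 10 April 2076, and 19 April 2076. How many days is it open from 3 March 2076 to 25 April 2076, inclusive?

35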